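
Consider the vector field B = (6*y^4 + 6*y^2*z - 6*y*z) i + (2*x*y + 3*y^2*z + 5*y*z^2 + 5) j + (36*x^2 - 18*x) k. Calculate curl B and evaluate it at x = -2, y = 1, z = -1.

(7, 162, -16)

(∇×B)₁ = ∂B₃/∂y − ∂B₂/∂z = -3*y^2 - 10*y*z
(∇×B)₂ = ∂B₁/∂z − ∂B₃/∂x = -72*x + 6*y^2 - 6*y + 18
(∇×B)₃ = ∂B₂/∂x − ∂B₁/∂y = -24*y^3 - 12*y*z + 2*y + 6*z
∇×B = (-3*y^2 - 10*y*z, -72*x + 6*y^2 - 6*y + 18, -24*y^3 - 12*y*z + 2*y + 6*z)
At (-2, 1, -1): (7, 162, -16).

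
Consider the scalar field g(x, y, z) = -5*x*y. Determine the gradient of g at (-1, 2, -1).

∂g/∂x = -5*y
∂g/∂y = -5*x
∂g/∂z = 0
∇g = (-5*y, -5*x, 0)
At (-1, 2, -1): (-10, 5, 0).

(-10, 5, 0)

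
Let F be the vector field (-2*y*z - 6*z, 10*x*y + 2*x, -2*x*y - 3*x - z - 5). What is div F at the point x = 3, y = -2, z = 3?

29

∂F₁/∂x = 0
∂F₂/∂y = 10*x
∂F₃/∂z = -1
∇·F = 10*x - 1
At (3, -2, 3): 29.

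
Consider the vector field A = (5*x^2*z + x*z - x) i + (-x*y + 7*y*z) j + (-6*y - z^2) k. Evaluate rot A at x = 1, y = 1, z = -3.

(∇×A)₁ = ∂A₃/∂y − ∂A₂/∂z = -7*y - 6
(∇×A)₂ = ∂A₁/∂z − ∂A₃/∂x = 5*x^2 + x
(∇×A)₃ = ∂A₂/∂x − ∂A₁/∂y = -y
∇×A = (-7*y - 6, 5*x^2 + x, -y)
At (1, 1, -3): (-13, 6, -1).

(-13, 6, -1)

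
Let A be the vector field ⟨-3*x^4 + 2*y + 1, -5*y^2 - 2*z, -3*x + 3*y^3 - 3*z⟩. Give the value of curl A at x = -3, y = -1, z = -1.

(11, 3, -2)

(∇×A)₁ = ∂A₃/∂y − ∂A₂/∂z = 9*y^2 + 2
(∇×A)₂ = ∂A₁/∂z − ∂A₃/∂x = 3
(∇×A)₃ = ∂A₂/∂x − ∂A₁/∂y = -2
∇×A = (9*y^2 + 2, 3, -2)
At (-3, -1, -1): (11, 3, -2).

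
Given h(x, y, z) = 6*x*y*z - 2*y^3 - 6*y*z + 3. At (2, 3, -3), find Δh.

-36

∂²h/∂x² = 0
∂²h/∂y² = -12*y
∂²h/∂z² = 0
∇²h = -12*y
At (2, 3, -3): -36.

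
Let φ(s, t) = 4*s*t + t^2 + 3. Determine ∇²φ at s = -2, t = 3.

∂²φ/∂s² = 0
∂²φ/∂t² = 2
∇²φ = 2
At (-2, 3): 2.

2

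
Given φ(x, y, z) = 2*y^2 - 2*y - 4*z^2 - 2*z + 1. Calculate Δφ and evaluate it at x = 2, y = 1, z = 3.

-4

∂²φ/∂x² = 0
∂²φ/∂y² = 4
∂²φ/∂z² = -8
∇²φ = -4
At (2, 1, 3): -4.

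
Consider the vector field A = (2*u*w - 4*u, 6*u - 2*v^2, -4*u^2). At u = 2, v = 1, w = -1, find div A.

∂A₁/∂u = 2*w - 4
∂A₂/∂v = -4*v
∂A₃/∂w = 0
∇·A = -4*v + 2*w - 4
At (2, 1, -1): -10.

-10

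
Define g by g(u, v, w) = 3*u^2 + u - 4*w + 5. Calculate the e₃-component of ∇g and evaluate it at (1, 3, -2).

(∇g)_3 = ∂g/∂w = -4
At (1, 3, -2): -4.

-4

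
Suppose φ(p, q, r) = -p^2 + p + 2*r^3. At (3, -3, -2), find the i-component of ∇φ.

(∇φ)_1 = ∂φ/∂p = -2*p + 1
At (3, -3, -2): -5.

-5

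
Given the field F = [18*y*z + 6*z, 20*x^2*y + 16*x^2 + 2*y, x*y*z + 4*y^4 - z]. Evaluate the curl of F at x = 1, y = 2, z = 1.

(∇×F)₁ = ∂F₃/∂y − ∂F₂/∂z = x*z + 16*y^3
(∇×F)₂ = ∂F₁/∂z − ∂F₃/∂x = -y*z + 18*y + 6
(∇×F)₃ = ∂F₂/∂x − ∂F₁/∂y = 40*x*y + 32*x - 18*z
∇×F = (x*z + 16*y^3, -y*z + 18*y + 6, 40*x*y + 32*x - 18*z)
At (1, 2, 1): (129, 40, 94).

(129, 40, 94)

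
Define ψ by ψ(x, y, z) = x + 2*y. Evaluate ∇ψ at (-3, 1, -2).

(1, 2, 0)

∂ψ/∂x = 1
∂ψ/∂y = 2
∂ψ/∂z = 0
∇ψ = (1, 2, 0)
At (-3, 1, -2): (1, 2, 0).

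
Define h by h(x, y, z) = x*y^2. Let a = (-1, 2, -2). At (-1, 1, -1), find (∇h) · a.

∂h/∂x = y^2
∂h/∂y = 2*x*y
∂h/∂z = 0
∇h at (-1, 1, -1) = (1, -2, 0)
∇h · a = (1)(-1) + (-2)(2) + (0)(-2) = -5

-5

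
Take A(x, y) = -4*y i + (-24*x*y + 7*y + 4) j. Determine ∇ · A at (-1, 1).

∂A₁/∂x = 0
∂A₂/∂y = -24*x + 7
∇·A = -24*x + 7
At (-1, 1): 31.

31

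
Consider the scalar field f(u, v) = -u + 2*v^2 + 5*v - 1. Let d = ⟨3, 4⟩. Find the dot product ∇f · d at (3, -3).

-31

∂f/∂u = -1
∂f/∂v = 4*v + 5
∇f at (3, -3) = (-1, -7)
∇f · d = (-1)(3) + (-7)(4) = -31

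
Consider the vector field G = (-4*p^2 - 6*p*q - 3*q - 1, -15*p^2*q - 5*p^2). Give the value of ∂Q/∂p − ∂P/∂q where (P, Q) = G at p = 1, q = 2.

∂G₂/∂p = -30*p*q - 10*p
∂G₁/∂q = -6*p - 3
Scalar curl = -30*p*q - 4*p + 3
At (1, 2): -61.

-61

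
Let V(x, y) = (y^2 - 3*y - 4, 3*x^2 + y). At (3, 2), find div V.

∂V₁/∂x = 0
∂V₂/∂y = 1
∇·V = 1
At (3, 2): 1.

1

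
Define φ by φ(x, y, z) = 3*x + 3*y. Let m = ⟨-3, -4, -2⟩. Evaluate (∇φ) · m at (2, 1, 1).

∂φ/∂x = 3
∂φ/∂y = 3
∂φ/∂z = 0
∇φ at (2, 1, 1) = (3, 3, 0)
∇φ · m = (3)(-3) + (3)(-4) + (0)(-2) = -21

-21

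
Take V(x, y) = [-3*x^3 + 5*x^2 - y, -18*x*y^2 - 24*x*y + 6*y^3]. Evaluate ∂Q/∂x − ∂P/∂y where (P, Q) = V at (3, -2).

∂V₂/∂x = -18*y^2 - 24*y
∂V₁/∂y = -1
Scalar curl = -18*y^2 - 24*y + 1
At (3, -2): -23.

-23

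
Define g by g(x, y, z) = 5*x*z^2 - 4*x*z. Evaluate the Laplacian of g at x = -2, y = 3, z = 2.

-20

∂²g/∂x² = 0
∂²g/∂y² = 0
∂²g/∂z² = 10*x
∇²g = 10*x
At (-2, 3, 2): -20.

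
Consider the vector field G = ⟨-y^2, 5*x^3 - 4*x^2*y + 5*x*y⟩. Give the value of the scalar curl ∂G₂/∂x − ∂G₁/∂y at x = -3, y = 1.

∂G₂/∂x = 15*x^2 - 8*x*y + 5*y
∂G₁/∂y = -2*y
Scalar curl = 15*x^2 - 8*x*y + 7*y
At (-3, 1): 166.

166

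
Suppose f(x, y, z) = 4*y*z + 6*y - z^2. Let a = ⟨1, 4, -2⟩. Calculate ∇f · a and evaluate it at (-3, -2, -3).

∂f/∂x = 0
∂f/∂y = 4*z + 6
∂f/∂z = 4*y - 2*z
∇f at (-3, -2, -3) = (0, -6, -2)
∇f · a = (0)(1) + (-6)(4) + (-2)(-2) = -20

-20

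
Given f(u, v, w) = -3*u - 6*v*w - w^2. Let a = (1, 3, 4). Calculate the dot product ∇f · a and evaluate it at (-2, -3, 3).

-9

∂f/∂u = -3
∂f/∂v = -6*w
∂f/∂w = -6*v - 2*w
∇f at (-2, -3, 3) = (-3, -18, 12)
∇f · a = (-3)(1) + (-18)(3) + (12)(4) = -9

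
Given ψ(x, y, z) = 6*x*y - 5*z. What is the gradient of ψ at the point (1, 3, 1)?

∂ψ/∂x = 6*y
∂ψ/∂y = 6*x
∂ψ/∂z = -5
∇ψ = (6*y, 6*x, -5)
At (1, 3, 1): (18, 6, -5).

(18, 6, -5)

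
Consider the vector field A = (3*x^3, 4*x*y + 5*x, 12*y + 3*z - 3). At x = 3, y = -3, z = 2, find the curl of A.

(12, 0, -7)

(∇×A)₁ = ∂A₃/∂y − ∂A₂/∂z = 12
(∇×A)₂ = ∂A₁/∂z − ∂A₃/∂x = 0
(∇×A)₃ = ∂A₂/∂x − ∂A₁/∂y = 4*y + 5
∇×A = (12, 0, 4*y + 5)
At (3, -3, 2): (12, 0, -7).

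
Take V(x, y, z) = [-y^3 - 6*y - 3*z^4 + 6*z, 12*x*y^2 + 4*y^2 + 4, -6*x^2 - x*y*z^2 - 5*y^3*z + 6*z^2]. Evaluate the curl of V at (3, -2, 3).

(∇×V)₁ = ∂V₃/∂y − ∂V₂/∂z = -x*z^2 - 15*y^2*z
(∇×V)₂ = ∂V₁/∂z − ∂V₃/∂x = 12*x + y*z^2 - 12*z^3 + 6
(∇×V)₃ = ∂V₂/∂x − ∂V₁/∂y = 15*y^2 + 6
∇×V = (-x*z^2 - 15*y^2*z, 12*x + y*z^2 - 12*z^3 + 6, 15*y^2 + 6)
At (3, -2, 3): (-207, -300, 66).

(-207, -300, 66)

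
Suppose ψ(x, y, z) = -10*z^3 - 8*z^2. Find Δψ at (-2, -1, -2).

∂²ψ/∂x² = 0
∂²ψ/∂y² = 0
∂²ψ/∂z² = -4*(15*z + 4)
∇²ψ = -60*z - 16
At (-2, -1, -2): 104.

104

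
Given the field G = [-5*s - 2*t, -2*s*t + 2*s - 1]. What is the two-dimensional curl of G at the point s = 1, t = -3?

10

∂G₂/∂s = -2*t + 2
∂G₁/∂t = -2
Scalar curl = -2*t + 4
At (1, -3): 10.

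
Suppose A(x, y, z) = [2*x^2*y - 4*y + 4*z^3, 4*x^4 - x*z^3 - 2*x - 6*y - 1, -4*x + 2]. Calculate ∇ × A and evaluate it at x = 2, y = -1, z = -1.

(6, 16, 123)

(∇×A)₁ = ∂A₃/∂y − ∂A₂/∂z = 3*x*z^2
(∇×A)₂ = ∂A₁/∂z − ∂A₃/∂x = 12*z^2 + 4
(∇×A)₃ = ∂A₂/∂x − ∂A₁/∂y = 16*x^3 - 2*x^2 - z^3 + 2
∇×A = (3*x*z^2, 12*z^2 + 4, 16*x^3 - 2*x^2 - z^3 + 2)
At (2, -1, -1): (6, 16, 123).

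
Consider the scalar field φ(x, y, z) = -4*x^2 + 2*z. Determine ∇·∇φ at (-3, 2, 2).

∂²φ/∂x² = -8
∂²φ/∂y² = 0
∂²φ/∂z² = 0
∇²φ = -8
At (-3, 2, 2): -8.

-8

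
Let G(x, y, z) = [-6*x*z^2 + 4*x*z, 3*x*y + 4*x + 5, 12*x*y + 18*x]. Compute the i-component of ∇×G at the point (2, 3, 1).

(∇×G)_1 = ∂G₃/∂y − ∂G₂/∂z
= 12*x − (0)
= 12*x
At (2, 3, 1): 24.

24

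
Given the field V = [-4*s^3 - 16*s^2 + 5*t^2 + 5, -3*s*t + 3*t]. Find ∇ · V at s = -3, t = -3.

0

∂V₁/∂s = -12*s^2 - 32*s
∂V₂/∂t = -3*s + 3
∇·V = -12*s^2 - 35*s + 3
At (-3, -3): 0.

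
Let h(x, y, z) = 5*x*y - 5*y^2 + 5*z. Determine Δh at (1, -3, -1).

-10

∂²h/∂x² = 0
∂²h/∂y² = -10
∂²h/∂z² = 0
∇²h = -10
At (1, -3, -1): -10.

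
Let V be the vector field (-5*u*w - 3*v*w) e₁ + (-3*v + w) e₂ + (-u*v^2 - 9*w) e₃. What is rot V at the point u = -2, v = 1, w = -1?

(3, 8, -3)

(∇×V)₁ = ∂V₃/∂v − ∂V₂/∂w = -2*u*v - 1
(∇×V)₂ = ∂V₁/∂w − ∂V₃/∂u = -5*u + v^2 - 3*v
(∇×V)₃ = ∂V₂/∂u − ∂V₁/∂v = 3*w
∇×V = (-2*u*v - 1, -5*u + v^2 - 3*v, 3*w)
At (-2, 1, -1): (3, 8, -3).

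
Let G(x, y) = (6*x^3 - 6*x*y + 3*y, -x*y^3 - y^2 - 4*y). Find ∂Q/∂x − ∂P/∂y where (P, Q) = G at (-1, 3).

∂G₂/∂x = -y^3
∂G₁/∂y = -6*x + 3
Scalar curl = 6*x - y^3 - 3
At (-1, 3): -36.

-36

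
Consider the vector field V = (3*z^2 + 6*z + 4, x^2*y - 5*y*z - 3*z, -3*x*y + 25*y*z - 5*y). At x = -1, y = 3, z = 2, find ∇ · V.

∂V₁/∂x = 0
∂V₂/∂y = x^2 - 5*z
∂V₃/∂z = 25*y
∇·V = x^2 + 25*y - 5*z
At (-1, 3, 2): 66.

66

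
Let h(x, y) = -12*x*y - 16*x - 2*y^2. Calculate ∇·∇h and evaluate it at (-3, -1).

-4

∂²h/∂x² = 0
∂²h/∂y² = -4
∇²h = -4
At (-3, -1): -4.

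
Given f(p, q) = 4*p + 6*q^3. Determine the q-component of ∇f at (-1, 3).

(∇f)_2 = ∂f/∂q = 18*q^2
At (-1, 3): 162.

162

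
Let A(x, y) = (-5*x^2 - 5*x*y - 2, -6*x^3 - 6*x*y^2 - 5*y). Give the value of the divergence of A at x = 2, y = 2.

∂A₁/∂x = -10*x - 5*y
∂A₂/∂y = -12*x*y - 5
∇·A = -12*x*y - 10*x - 5*y - 5
At (2, 2): -83.

-83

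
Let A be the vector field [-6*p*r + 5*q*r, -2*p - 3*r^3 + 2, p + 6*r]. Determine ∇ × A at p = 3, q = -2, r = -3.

(∇×A)₁ = ∂A₃/∂q − ∂A₂/∂r = 9*r^2
(∇×A)₂ = ∂A₁/∂r − ∂A₃/∂p = -6*p + 5*q - 1
(∇×A)₃ = ∂A₂/∂p − ∂A₁/∂q = -5*r - 2
∇×A = (9*r^2, -6*p + 5*q - 1, -5*r - 2)
At (3, -2, -3): (81, -29, 13).

(81, -29, 13)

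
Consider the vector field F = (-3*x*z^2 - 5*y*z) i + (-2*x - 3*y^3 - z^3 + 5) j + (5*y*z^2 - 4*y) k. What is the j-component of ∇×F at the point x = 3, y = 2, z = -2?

(∇×F)_2 = ∂F₁/∂z − ∂F₃/∂x
= -6*x*z - 5*y − (0)
= -6*x*z - 5*y
At (3, 2, -2): 26.

26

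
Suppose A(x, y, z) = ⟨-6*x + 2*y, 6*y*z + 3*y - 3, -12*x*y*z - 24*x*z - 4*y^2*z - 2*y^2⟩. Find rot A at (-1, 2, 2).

(∇×A)₁ = ∂A₃/∂y − ∂A₂/∂z = -12*x*z - 8*y*z - 10*y
(∇×A)₂ = ∂A₁/∂z − ∂A₃/∂x = 12*y*z + 24*z
(∇×A)₃ = ∂A₂/∂x − ∂A₁/∂y = -2
∇×A = (-12*x*z - 8*y*z - 10*y, 12*y*z + 24*z, -2)
At (-1, 2, 2): (-28, 96, -2).

(-28, 96, -2)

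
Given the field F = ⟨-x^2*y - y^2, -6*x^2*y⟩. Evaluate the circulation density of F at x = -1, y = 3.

∂F₂/∂x = -12*x*y
∂F₁/∂y = -x^2 - 2*y
Scalar curl = x^2 - 12*x*y + 2*y
At (-1, 3): 43.

43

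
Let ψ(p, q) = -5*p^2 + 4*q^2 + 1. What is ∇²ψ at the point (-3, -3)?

-2

∂²ψ/∂p² = -10
∂²ψ/∂q² = 8
∇²ψ = -2
At (-3, -3): -2.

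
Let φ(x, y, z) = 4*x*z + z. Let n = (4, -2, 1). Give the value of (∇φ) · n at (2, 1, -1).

∂φ/∂x = 4*z
∂φ/∂y = 0
∂φ/∂z = 4*x + 1
∇φ at (2, 1, -1) = (-4, 0, 9)
∇φ · n = (-4)(4) + (0)(-2) + (9)(1) = -7

-7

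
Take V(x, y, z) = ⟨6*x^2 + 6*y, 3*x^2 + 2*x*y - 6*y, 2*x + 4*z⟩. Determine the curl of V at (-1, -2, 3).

(0, -2, -16)

(∇×V)₁ = ∂V₃/∂y − ∂V₂/∂z = 0
(∇×V)₂ = ∂V₁/∂z − ∂V₃/∂x = -2
(∇×V)₃ = ∂V₂/∂x − ∂V₁/∂y = 6*x + 2*y - 6
∇×V = (0, -2, 6*x + 2*y - 6)
At (-1, -2, 3): (0, -2, -16).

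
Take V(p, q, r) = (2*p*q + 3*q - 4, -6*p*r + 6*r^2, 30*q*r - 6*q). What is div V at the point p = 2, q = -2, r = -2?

∂V₁/∂p = 2*q
∂V₂/∂q = 0
∂V₃/∂r = 30*q
∇·V = 32*q
At (2, -2, -2): -64.

-64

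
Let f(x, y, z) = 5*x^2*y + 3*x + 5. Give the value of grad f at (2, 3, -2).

(63, 20, 0)

∂f/∂x = 10*x*y + 3
∂f/∂y = 5*x^2
∂f/∂z = 0
∇f = (10*x*y + 3, 5*x^2, 0)
At (2, 3, -2): (63, 20, 0).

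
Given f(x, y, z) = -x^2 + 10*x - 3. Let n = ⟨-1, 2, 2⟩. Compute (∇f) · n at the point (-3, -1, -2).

-16

∂f/∂x = -2*x + 10
∂f/∂y = 0
∂f/∂z = 0
∇f at (-3, -1, -2) = (16, 0, 0)
∇f · n = (16)(-1) + (0)(2) + (0)(2) = -16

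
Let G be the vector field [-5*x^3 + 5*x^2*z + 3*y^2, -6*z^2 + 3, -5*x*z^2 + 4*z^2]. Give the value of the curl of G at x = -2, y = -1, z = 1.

(∇×G)₁ = ∂G₃/∂y − ∂G₂/∂z = 12*z
(∇×G)₂ = ∂G₁/∂z − ∂G₃/∂x = 5*x^2 + 5*z^2
(∇×G)₃ = ∂G₂/∂x − ∂G₁/∂y = -6*y
∇×G = (12*z, 5*x^2 + 5*z^2, -6*y)
At (-2, -1, 1): (12, 25, 6).

(12, 25, 6)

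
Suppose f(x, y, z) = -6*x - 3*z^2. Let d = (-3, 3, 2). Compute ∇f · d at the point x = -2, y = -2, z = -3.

∂f/∂x = -6
∂f/∂y = 0
∂f/∂z = -6*z
∇f at (-2, -2, -3) = (-6, 0, 18)
∇f · d = (-6)(-3) + (0)(3) + (18)(2) = 54

54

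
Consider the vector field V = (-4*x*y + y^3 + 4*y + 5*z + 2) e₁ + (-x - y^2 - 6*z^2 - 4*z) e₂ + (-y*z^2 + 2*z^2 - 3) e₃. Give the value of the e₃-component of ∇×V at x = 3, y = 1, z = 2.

4

(∇×V)_3 = ∂V₂/∂x − ∂V₁/∂y
= -1 − (-4*x + 3*y^2 + 4)
= 4*x - 3*y^2 - 5
At (3, 1, 2): 4.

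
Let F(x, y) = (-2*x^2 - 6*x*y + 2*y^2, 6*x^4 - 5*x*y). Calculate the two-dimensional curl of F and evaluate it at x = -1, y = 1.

∂F₂/∂x = 24*x^3 - 5*y
∂F₁/∂y = -6*x + 4*y
Scalar curl = 24*x^3 + 6*x - 9*y
At (-1, 1): -39.

-39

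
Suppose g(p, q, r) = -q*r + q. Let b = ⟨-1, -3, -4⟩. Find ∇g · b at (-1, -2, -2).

∂g/∂p = 0
∂g/∂q = -r + 1
∂g/∂r = -q
∇g at (-1, -2, -2) = (0, 3, 2)
∇g · b = (0)(-1) + (3)(-3) + (2)(-4) = -17

-17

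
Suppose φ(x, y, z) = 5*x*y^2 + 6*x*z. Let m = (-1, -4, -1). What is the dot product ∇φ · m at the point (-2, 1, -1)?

93

∂φ/∂x = 5*y^2 + 6*z
∂φ/∂y = 10*x*y
∂φ/∂z = 6*x
∇φ at (-2, 1, -1) = (-1, -20, -12)
∇φ · m = (-1)(-1) + (-20)(-4) + (-12)(-1) = 93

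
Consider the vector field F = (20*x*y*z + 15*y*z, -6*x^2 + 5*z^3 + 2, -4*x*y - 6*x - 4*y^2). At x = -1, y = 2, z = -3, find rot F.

(-147, 4, -3)

(∇×F)₁ = ∂F₃/∂y − ∂F₂/∂z = -4*x - 8*y - 15*z^2
(∇×F)₂ = ∂F₁/∂z − ∂F₃/∂x = 20*x*y + 19*y + 6
(∇×F)₃ = ∂F₂/∂x − ∂F₁/∂y = -20*x*z - 12*x - 15*z
∇×F = (-4*x - 8*y - 15*z^2, 20*x*y + 19*y + 6, -20*x*z - 12*x - 15*z)
At (-1, 2, -3): (-147, 4, -3).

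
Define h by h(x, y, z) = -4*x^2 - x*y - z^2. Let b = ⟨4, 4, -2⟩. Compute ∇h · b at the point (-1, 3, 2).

∂h/∂x = -8*x - y
∂h/∂y = -x
∂h/∂z = -2*z
∇h at (-1, 3, 2) = (5, 1, -4)
∇h · b = (5)(4) + (1)(4) + (-4)(-2) = 32

32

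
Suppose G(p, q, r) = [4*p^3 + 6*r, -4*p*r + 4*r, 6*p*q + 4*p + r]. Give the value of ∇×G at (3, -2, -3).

(26, 14, 12)

(∇×G)₁ = ∂G₃/∂q − ∂G₂/∂r = 10*p - 4
(∇×G)₂ = ∂G₁/∂r − ∂G₃/∂p = -6*q + 2
(∇×G)₃ = ∂G₂/∂p − ∂G₁/∂q = -4*r
∇×G = (10*p - 4, -6*q + 2, -4*r)
At (3, -2, -3): (26, 14, 12).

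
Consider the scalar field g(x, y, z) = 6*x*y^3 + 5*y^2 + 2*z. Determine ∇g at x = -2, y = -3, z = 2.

∂g/∂x = 6*y^3
∂g/∂y = 18*x*y^2 + 10*y
∂g/∂z = 2
∇g = (6*y^3, 18*x*y^2 + 10*y, 2)
At (-2, -3, 2): (-162, -354, 2).

(-162, -354, 2)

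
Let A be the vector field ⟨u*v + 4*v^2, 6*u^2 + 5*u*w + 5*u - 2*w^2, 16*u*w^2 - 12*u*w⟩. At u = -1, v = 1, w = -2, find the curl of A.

(∇×A)₁ = ∂A₃/∂v − ∂A₂/∂w = -5*u + 4*w
(∇×A)₂ = ∂A₁/∂w − ∂A₃/∂u = -16*w^2 + 12*w
(∇×A)₃ = ∂A₂/∂u − ∂A₁/∂v = 11*u - 8*v + 5*w + 5
∇×A = (-5*u + 4*w, -16*w^2 + 12*w, 11*u - 8*v + 5*w + 5)
At (-1, 1, -2): (-3, -88, -24).

(-3, -88, -24)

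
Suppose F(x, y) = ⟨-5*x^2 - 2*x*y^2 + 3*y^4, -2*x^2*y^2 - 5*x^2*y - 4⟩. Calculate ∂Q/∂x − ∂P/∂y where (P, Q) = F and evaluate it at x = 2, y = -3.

∂F₂/∂x = -4*x*y^2 - 10*x*y
∂F₁/∂y = -4*x*y + 12*y^3
Scalar curl = -4*x*y^2 - 6*x*y - 12*y^3
At (2, -3): 288.

288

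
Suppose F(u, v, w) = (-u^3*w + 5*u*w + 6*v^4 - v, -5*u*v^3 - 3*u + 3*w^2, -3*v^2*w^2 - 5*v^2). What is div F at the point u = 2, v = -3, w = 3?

∂F₁/∂u = -3*u^2*w + 5*w
∂F₂/∂v = -15*u*v^2
∂F₃/∂w = -6*v^2*w
∇·F = -3*u^2*w - 15*u*v^2 - 6*v^2*w + 5*w
At (2, -3, 3): -453.

-453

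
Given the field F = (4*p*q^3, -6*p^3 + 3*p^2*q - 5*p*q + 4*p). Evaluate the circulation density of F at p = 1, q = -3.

-125

∂F₂/∂p = -18*p^2 + 6*p*q - 5*q + 4
∂F₁/∂q = 12*p*q^2
Scalar curl = -18*p^2 - 12*p*q^2 + 6*p*q - 5*q + 4
At (1, -3): -125.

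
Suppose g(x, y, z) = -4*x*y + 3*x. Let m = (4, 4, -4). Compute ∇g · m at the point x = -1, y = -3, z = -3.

76

∂g/∂x = -4*y + 3
∂g/∂y = -4*x
∂g/∂z = 0
∇g at (-1, -3, -3) = (15, 4, 0)
∇g · m = (15)(4) + (4)(4) + (0)(-4) = 76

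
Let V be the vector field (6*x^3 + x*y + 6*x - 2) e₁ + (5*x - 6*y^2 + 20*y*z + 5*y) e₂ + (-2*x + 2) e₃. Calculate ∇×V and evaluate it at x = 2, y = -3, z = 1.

(60, 2, 3)

(∇×V)₁ = ∂V₃/∂y − ∂V₂/∂z = -20*y
(∇×V)₂ = ∂V₁/∂z − ∂V₃/∂x = 2
(∇×V)₃ = ∂V₂/∂x − ∂V₁/∂y = -x + 5
∇×V = (-20*y, 2, -x + 5)
At (2, -3, 1): (60, 2, 3).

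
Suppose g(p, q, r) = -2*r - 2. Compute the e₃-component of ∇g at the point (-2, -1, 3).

-2

(∇g)_3 = ∂g/∂r = -2
At (-2, -1, 3): -2.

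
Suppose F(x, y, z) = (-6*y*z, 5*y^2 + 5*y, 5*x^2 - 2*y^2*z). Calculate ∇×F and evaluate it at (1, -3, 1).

(∇×F)₁ = ∂F₃/∂y − ∂F₂/∂z = -4*y*z
(∇×F)₂ = ∂F₁/∂z − ∂F₃/∂x = -10*x - 6*y
(∇×F)₃ = ∂F₂/∂x − ∂F₁/∂y = 6*z
∇×F = (-4*y*z, -10*x - 6*y, 6*z)
At (1, -3, 1): (12, 8, 6).

(12, 8, 6)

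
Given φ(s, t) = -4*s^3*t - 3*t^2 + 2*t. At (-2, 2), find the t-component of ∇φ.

(∇φ)_2 = ∂φ/∂t = -4*s^3 - 6*t + 2
At (-2, 2): 22.

22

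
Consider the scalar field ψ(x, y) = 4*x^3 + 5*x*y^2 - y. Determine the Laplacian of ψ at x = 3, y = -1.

102

∂²ψ/∂x² = 24*x
∂²ψ/∂y² = 10*x
∇²ψ = 34*x
At (3, -1): 102.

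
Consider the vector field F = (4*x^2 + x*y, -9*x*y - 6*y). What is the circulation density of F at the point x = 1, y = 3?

-28

∂F₂/∂x = -9*y
∂F₁/∂y = x
Scalar curl = -x - 9*y
At (1, 3): -28.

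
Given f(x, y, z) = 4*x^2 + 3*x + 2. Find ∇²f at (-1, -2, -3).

8

∂²f/∂x² = 8
∂²f/∂y² = 0
∂²f/∂z² = 0
∇²f = 8
At (-1, -2, -3): 8.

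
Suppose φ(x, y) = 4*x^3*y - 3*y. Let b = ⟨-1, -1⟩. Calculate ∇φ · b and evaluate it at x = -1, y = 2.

∂φ/∂x = 12*x^2*y
∂φ/∂y = 4*x^3 - 3
∇φ at (-1, 2) = (24, -7)
∇φ · b = (24)(-1) + (-7)(-1) = -17

-17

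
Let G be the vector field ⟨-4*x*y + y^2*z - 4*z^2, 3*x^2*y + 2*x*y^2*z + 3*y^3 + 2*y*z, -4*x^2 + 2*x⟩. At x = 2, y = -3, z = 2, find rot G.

(∇×G)₁ = ∂G₃/∂y − ∂G₂/∂z = -2*x*y^2 - 2*y
(∇×G)₂ = ∂G₁/∂z − ∂G₃/∂x = 8*x + y^2 - 8*z - 2
(∇×G)₃ = ∂G₂/∂x − ∂G₁/∂y = 6*x*y + 4*x + 2*y^2*z - 2*y*z
∇×G = (-2*x*y^2 - 2*y, 8*x + y^2 - 8*z - 2, 6*x*y + 4*x + 2*y^2*z - 2*y*z)
At (2, -3, 2): (-30, 7, 20).

(-30, 7, 20)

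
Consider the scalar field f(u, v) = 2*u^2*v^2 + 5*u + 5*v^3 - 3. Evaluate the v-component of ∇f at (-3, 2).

132

(∇f)_2 = ∂f/∂v = 4*u^2*v + 15*v^2
At (-3, 2): 132.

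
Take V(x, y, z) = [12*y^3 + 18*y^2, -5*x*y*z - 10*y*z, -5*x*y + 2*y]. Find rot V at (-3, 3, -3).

(2, 15, -387)

(∇×V)₁ = ∂V₃/∂y − ∂V₂/∂z = 5*x*y - 5*x + 10*y + 2
(∇×V)₂ = ∂V₁/∂z − ∂V₃/∂x = 5*y
(∇×V)₃ = ∂V₂/∂x − ∂V₁/∂y = -36*y^2 - 5*y*z - 36*y
∇×V = (5*x*y - 5*x + 10*y + 2, 5*y, -36*y^2 - 5*y*z - 36*y)
At (-3, 3, -3): (2, 15, -387).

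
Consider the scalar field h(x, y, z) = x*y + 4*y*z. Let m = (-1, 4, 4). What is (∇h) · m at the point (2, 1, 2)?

∂h/∂x = y
∂h/∂y = x + 4*z
∂h/∂z = 4*y
∇h at (2, 1, 2) = (1, 10, 4)
∇h · m = (1)(-1) + (10)(4) + (4)(4) = 55

55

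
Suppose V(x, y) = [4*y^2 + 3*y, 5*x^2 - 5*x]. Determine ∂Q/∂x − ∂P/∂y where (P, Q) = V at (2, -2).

28

∂V₂/∂x = 10*x - 5
∂V₁/∂y = 8*y + 3
Scalar curl = 10*x - 8*y - 8
At (2, -2): 28.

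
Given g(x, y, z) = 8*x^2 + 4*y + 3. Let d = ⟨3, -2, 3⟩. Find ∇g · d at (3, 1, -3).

∂g/∂x = 16*x
∂g/∂y = 4
∂g/∂z = 0
∇g at (3, 1, -3) = (48, 4, 0)
∇g · d = (48)(3) + (4)(-2) + (0)(3) = 136

136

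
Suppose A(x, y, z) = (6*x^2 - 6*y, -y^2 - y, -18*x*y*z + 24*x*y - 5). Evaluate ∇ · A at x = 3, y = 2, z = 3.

∂A₁/∂x = 12*x
∂A₂/∂y = -2*y - 1
∂A₃/∂z = -18*x*y
∇·A = -18*x*y + 12*x - 2*y - 1
At (3, 2, 3): -77.

-77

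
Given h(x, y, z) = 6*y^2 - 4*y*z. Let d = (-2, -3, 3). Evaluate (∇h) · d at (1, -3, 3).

180

∂h/∂x = 0
∂h/∂y = 12*y - 4*z
∂h/∂z = -4*y
∇h at (1, -3, 3) = (0, -48, 12)
∇h · d = (0)(-2) + (-48)(-3) + (12)(3) = 180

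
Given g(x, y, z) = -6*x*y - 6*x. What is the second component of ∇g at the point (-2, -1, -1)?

12

(∇g)_2 = ∂g/∂y = -6*x
At (-2, -1, -1): 12.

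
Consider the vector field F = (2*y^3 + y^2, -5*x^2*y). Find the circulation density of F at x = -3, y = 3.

30

∂F₂/∂x = -10*x*y
∂F₁/∂y = 6*y^2 + 2*y
Scalar curl = -10*x*y - 6*y^2 - 2*y
At (-3, 3): 30.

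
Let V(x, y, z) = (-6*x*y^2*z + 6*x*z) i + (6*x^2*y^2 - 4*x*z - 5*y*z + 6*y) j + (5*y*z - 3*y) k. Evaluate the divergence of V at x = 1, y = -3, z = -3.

∂V₁/∂x = -6*y^2*z + 6*z
∂V₂/∂y = 12*x^2*y - 5*z + 6
∂V₃/∂z = 5*y
∇·V = 12*x^2*y - 6*y^2*z + 5*y + z + 6
At (1, -3, -3): 114.

114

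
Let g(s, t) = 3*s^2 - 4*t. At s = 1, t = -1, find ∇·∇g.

∂²g/∂s² = 6
∂²g/∂t² = 0
∇²g = 6
At (1, -1): 6.

6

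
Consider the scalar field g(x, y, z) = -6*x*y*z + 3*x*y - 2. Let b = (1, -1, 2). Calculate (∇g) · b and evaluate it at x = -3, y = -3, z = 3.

∂g/∂x = -6*y*z + 3*y
∂g/∂y = -6*x*z + 3*x
∂g/∂z = -6*x*y
∇g at (-3, -3, 3) = (45, 45, -54)
∇g · b = (45)(1) + (45)(-1) + (-54)(2) = -108

-108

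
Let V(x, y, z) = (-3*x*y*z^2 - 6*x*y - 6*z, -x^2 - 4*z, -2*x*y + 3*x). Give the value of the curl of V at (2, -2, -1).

(0, -37, 14)

(∇×V)₁ = ∂V₃/∂y − ∂V₂/∂z = -2*x + 4
(∇×V)₂ = ∂V₁/∂z − ∂V₃/∂x = -6*x*y*z + 2*y - 9
(∇×V)₃ = ∂V₂/∂x − ∂V₁/∂y = 3*x*z^2 + 4*x
∇×V = (-2*x + 4, -6*x*y*z + 2*y - 9, 3*x*z^2 + 4*x)
At (2, -2, -1): (0, -37, 14).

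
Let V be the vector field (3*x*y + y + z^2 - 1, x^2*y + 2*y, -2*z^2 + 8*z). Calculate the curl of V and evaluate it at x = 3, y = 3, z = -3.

(0, -6, 8)

(∇×V)₁ = ∂V₃/∂y − ∂V₂/∂z = 0
(∇×V)₂ = ∂V₁/∂z − ∂V₃/∂x = 2*z
(∇×V)₃ = ∂V₂/∂x − ∂V₁/∂y = 2*x*y - 3*x - 1
∇×V = (0, 2*z, 2*x*y - 3*x - 1)
At (3, 3, -3): (0, -6, 8).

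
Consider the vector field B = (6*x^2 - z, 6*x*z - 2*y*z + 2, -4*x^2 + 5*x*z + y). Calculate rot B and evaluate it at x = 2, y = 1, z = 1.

(∇×B)₁ = ∂B₃/∂y − ∂B₂/∂z = -6*x + 2*y + 1
(∇×B)₂ = ∂B₁/∂z − ∂B₃/∂x = 8*x - 5*z - 1
(∇×B)₃ = ∂B₂/∂x − ∂B₁/∂y = 6*z
∇×B = (-6*x + 2*y + 1, 8*x - 5*z - 1, 6*z)
At (2, 1, 1): (-9, 10, 6).

(-9, 10, 6)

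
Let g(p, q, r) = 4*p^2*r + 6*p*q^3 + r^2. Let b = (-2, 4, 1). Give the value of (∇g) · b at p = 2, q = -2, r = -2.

∂g/∂p = 8*p*r + 6*q^3
∂g/∂q = 18*p*q^2
∂g/∂r = 4*p^2 + 2*r
∇g at (2, -2, -2) = (-80, 144, 12)
∇g · b = (-80)(-2) + (144)(4) + (12)(1) = 748

748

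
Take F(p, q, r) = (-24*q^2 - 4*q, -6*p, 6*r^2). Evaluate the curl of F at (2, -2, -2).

(0, 0, -98)

(∇×F)₁ = ∂F₃/∂q − ∂F₂/∂r = 0
(∇×F)₂ = ∂F₁/∂r − ∂F₃/∂p = 0
(∇×F)₃ = ∂F₂/∂p − ∂F₁/∂q = 48*q - 2
∇×F = (0, 0, 48*q - 2)
At (2, -2, -2): (0, 0, -98).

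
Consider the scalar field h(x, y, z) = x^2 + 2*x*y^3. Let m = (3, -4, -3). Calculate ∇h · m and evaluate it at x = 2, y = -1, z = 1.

-42

∂h/∂x = 2*x + 2*y^3
∂h/∂y = 6*x*y^2
∂h/∂z = 0
∇h at (2, -1, 1) = (2, 12, 0)
∇h · m = (2)(3) + (12)(-4) + (0)(-3) = -42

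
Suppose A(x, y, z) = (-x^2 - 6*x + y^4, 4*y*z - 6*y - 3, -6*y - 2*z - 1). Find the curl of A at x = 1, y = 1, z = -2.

(∇×A)₁ = ∂A₃/∂y − ∂A₂/∂z = -4*y - 6
(∇×A)₂ = ∂A₁/∂z − ∂A₃/∂x = 0
(∇×A)₃ = ∂A₂/∂x − ∂A₁/∂y = -4*y^3
∇×A = (-4*y - 6, 0, -4*y^3)
At (1, 1, -2): (-10, 0, -4).

(-10, 0, -4)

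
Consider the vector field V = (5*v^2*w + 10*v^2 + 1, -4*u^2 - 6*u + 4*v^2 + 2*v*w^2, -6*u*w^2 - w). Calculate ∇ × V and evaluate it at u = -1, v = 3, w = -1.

(∇×V)₁ = ∂V₃/∂v − ∂V₂/∂w = -4*v*w
(∇×V)₂ = ∂V₁/∂w − ∂V₃/∂u = 5*v^2 + 6*w^2
(∇×V)₃ = ∂V₂/∂u − ∂V₁/∂v = -8*u - 10*v*w - 20*v - 6
∇×V = (-4*v*w, 5*v^2 + 6*w^2, -8*u - 10*v*w - 20*v - 6)
At (-1, 3, -1): (12, 51, -28).

(12, 51, -28)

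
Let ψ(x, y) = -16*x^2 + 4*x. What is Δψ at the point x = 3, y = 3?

∂²ψ/∂x² = -32
∂²ψ/∂y² = 0
∇²ψ = -32
At (3, 3): -32.

-32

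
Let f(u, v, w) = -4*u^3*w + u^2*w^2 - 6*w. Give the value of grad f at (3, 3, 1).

∂f/∂u = -12*u^2*w + 2*u*w^2
∂f/∂v = 0
∂f/∂w = -4*u^3 + 2*u^2*w - 6
∇f = (-12*u^2*w + 2*u*w^2, 0, -4*u^3 + 2*u^2*w - 6)
At (3, 3, 1): (-102, 0, -96).

(-102, 0, -96)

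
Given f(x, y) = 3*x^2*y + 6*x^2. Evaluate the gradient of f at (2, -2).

(0, 12)

∂f/∂x = 6*x*y + 12*x
∂f/∂y = 3*x^2
∇f = (6*x*y + 12*x, 3*x^2)
At (2, -2): (0, 12).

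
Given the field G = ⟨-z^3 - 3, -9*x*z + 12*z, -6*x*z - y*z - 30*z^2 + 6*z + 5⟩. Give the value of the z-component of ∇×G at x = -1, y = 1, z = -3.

(∇×G)_3 = ∂G₂/∂x − ∂G₁/∂y
= -9*z − (0)
= -9*z
At (-1, 1, -3): 27.

27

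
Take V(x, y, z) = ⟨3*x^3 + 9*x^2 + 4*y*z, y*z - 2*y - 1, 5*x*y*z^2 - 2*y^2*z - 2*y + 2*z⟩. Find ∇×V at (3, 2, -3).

(∇×V)₁ = ∂V₃/∂y − ∂V₂/∂z = 5*x*z^2 - 4*y*z - y - 2
(∇×V)₂ = ∂V₁/∂z − ∂V₃/∂x = -5*y*z^2 + 4*y
(∇×V)₃ = ∂V₂/∂x − ∂V₁/∂y = -4*z
∇×V = (5*x*z^2 - 4*y*z - y - 2, -5*y*z^2 + 4*y, -4*z)
At (3, 2, -3): (155, -82, 12).

(155, -82, 12)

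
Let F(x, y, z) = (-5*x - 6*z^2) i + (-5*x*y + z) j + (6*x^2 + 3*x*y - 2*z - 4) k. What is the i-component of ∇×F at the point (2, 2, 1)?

(∇×F)_1 = ∂F₃/∂y − ∂F₂/∂z
= 3*x − (1)
= 3*x - 1
At (2, 2, 1): 5.

5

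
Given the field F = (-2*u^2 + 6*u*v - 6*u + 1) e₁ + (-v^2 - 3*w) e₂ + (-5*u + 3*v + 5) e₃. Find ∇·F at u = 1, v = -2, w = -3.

∂F₁/∂u = -4*u + 6*v - 6
∂F₂/∂v = -2*v
∂F₃/∂w = 0
∇·F = -4*u + 4*v - 6
At (1, -2, -3): -18.

-18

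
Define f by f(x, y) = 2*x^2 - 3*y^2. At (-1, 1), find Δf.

-2

∂²f/∂x² = 4
∂²f/∂y² = -6
∇²f = -2
At (-1, 1): -2.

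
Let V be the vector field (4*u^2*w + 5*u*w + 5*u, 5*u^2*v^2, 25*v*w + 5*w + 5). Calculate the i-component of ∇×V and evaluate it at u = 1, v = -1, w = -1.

(∇×V)_1 = ∂V₃/∂v − ∂V₂/∂w
= 25*w − (0)
= 25*w
At (1, -1, -1): -25.

-25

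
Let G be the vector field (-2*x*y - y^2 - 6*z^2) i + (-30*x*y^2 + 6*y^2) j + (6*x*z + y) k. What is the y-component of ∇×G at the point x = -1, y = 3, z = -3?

(∇×G)_2 = ∂G₁/∂z − ∂G₃/∂x
= -12*z − (6*z)
= -18*z
At (-1, 3, -3): 54.

54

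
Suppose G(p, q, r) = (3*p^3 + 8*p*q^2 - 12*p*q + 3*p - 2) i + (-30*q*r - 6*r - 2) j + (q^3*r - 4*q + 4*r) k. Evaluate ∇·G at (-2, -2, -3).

181

∂G₁/∂p = 9*p^2 + 8*q^2 - 12*q + 3
∂G₂/∂q = -30*r
∂G₃/∂r = q^3 + 4
∇·G = 9*p^2 + q^3 + 8*q^2 - 12*q - 30*r + 7
At (-2, -2, -3): 181.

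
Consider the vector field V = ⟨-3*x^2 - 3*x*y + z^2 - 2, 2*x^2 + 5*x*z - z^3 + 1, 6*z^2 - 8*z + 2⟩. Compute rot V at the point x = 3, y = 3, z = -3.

(12, -6, 6)

(∇×V)₁ = ∂V₃/∂y − ∂V₂/∂z = -5*x + 3*z^2
(∇×V)₂ = ∂V₁/∂z − ∂V₃/∂x = 2*z
(∇×V)₃ = ∂V₂/∂x − ∂V₁/∂y = 7*x + 5*z
∇×V = (-5*x + 3*z^2, 2*z, 7*x + 5*z)
At (3, 3, -3): (12, -6, 6).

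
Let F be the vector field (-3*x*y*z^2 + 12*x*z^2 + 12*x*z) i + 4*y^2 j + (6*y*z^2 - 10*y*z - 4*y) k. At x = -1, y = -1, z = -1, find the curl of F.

(∇×F)₁ = ∂F₃/∂y − ∂F₂/∂z = 6*z^2 - 10*z - 4
(∇×F)₂ = ∂F₁/∂z − ∂F₃/∂x = -6*x*y*z + 24*x*z + 12*x
(∇×F)₃ = ∂F₂/∂x − ∂F₁/∂y = 3*x*z^2
∇×F = (6*z^2 - 10*z - 4, -6*x*y*z + 24*x*z + 12*x, 3*x*z^2)
At (-1, -1, -1): (12, 18, -3).

(12, 18, -3)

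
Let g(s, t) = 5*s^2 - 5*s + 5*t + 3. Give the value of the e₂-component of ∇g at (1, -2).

(∇g)_2 = ∂g/∂t = 5
At (1, -2): 5.

5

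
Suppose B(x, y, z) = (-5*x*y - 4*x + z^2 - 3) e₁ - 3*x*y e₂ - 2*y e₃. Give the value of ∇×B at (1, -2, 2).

(∇×B)₁ = ∂B₃/∂y − ∂B₂/∂z = -2
(∇×B)₂ = ∂B₁/∂z − ∂B₃/∂x = 2*z
(∇×B)₃ = ∂B₂/∂x − ∂B₁/∂y = 5*x - 3*y
∇×B = (-2, 2*z, 5*x - 3*y)
At (1, -2, 2): (-2, 4, 11).

(-2, 4, 11)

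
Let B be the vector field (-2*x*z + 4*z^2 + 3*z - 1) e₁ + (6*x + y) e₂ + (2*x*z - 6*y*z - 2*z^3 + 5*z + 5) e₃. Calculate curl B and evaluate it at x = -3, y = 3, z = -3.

(∇×B)₁ = ∂B₃/∂y − ∂B₂/∂z = -6*z
(∇×B)₂ = ∂B₁/∂z − ∂B₃/∂x = -2*x + 6*z + 3
(∇×B)₃ = ∂B₂/∂x − ∂B₁/∂y = 6
∇×B = (-6*z, -2*x + 6*z + 3, 6)
At (-3, 3, -3): (18, -9, 6).

(18, -9, 6)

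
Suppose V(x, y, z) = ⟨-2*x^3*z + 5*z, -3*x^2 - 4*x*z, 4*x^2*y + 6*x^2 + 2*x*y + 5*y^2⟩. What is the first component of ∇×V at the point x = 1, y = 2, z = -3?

(∇×V)_1 = ∂V₃/∂y − ∂V₂/∂z
= 4*x^2 + 2*x + 10*y − (-4*x)
= 4*x^2 + 6*x + 10*y
At (1, 2, -3): 30.

30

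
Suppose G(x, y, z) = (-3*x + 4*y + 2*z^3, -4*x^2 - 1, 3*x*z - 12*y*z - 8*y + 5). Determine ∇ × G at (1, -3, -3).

(28, 63, -12)

(∇×G)₁ = ∂G₃/∂y − ∂G₂/∂z = -12*z - 8
(∇×G)₂ = ∂G₁/∂z − ∂G₃/∂x = 6*z^2 - 3*z
(∇×G)₃ = ∂G₂/∂x − ∂G₁/∂y = -8*x - 4
∇×G = (-12*z - 8, 6*z^2 - 3*z, -8*x - 4)
At (1, -3, -3): (28, 63, -12).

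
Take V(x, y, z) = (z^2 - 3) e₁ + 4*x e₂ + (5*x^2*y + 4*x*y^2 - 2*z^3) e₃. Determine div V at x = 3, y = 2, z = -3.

-54

∂V₁/∂x = 0
∂V₂/∂y = 0
∂V₃/∂z = -6*z^2
∇·V = -6*z^2
At (3, 2, -3): -54.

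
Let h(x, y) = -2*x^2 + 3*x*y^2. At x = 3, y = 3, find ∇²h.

∂²h/∂x² = -4
∂²h/∂y² = 6*x
∇²h = 6*x - 4
At (3, 3): 14.

14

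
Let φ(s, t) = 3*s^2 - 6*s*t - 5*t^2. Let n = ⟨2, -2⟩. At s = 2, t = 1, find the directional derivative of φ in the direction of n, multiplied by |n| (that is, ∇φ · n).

∂φ/∂s = 6*s - 6*t
∂φ/∂t = -6*s - 10*t
∇φ at (2, 1) = (6, -22)
∇φ · n = (6)(2) + (-22)(-2) = 56

56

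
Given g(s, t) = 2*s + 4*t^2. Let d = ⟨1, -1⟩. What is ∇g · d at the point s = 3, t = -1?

10

∂g/∂s = 2
∂g/∂t = 8*t
∇g at (3, -1) = (2, -8)
∇g · d = (2)(1) + (-8)(-1) = 10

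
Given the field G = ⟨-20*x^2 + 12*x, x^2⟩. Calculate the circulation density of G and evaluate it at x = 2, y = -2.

∂G₂/∂x = 2*x
∂G₁/∂y = 0
Scalar curl = 2*x
At (2, -2): 4.

4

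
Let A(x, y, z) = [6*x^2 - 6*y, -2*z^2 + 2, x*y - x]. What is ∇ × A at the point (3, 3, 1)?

(7, -2, 6)

(∇×A)₁ = ∂A₃/∂y − ∂A₂/∂z = x + 4*z
(∇×A)₂ = ∂A₁/∂z − ∂A₃/∂x = -y + 1
(∇×A)₃ = ∂A₂/∂x − ∂A₁/∂y = 6
∇×A = (x + 4*z, -y + 1, 6)
At (3, 3, 1): (7, -2, 6).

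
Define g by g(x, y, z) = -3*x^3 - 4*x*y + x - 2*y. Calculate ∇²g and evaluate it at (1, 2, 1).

∂²g/∂x² = -18*x
∂²g/∂y² = 0
∂²g/∂z² = 0
∇²g = -18*x
At (1, 2, 1): -18.

-18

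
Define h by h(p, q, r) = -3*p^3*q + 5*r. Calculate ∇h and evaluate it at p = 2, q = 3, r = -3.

∂h/∂p = -9*p^2*q
∂h/∂q = -3*p^3
∂h/∂r = 5
∇h = (-9*p^2*q, -3*p^3, 5)
At (2, 3, -3): (-108, -24, 5).

(-108, -24, 5)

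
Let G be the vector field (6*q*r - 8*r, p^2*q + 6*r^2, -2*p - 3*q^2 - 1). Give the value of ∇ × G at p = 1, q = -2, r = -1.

(24, -18, 2)

(∇×G)₁ = ∂G₃/∂q − ∂G₂/∂r = -6*q - 12*r
(∇×G)₂ = ∂G₁/∂r − ∂G₃/∂p = 6*q - 6
(∇×G)₃ = ∂G₂/∂p − ∂G₁/∂q = 2*p*q - 6*r
∇×G = (-6*q - 12*r, 6*q - 6, 2*p*q - 6*r)
At (1, -2, -1): (24, -18, 2).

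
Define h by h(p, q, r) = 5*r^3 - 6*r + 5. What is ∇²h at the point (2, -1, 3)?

90

∂²h/∂p² = 0
∂²h/∂q² = 0
∂²h/∂r² = 30*r
∇²h = 30*r
At (2, -1, 3): 90.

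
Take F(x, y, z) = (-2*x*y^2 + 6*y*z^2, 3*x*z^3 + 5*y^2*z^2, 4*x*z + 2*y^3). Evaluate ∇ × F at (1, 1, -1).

(∇×F)₁ = ∂F₃/∂y − ∂F₂/∂z = -9*x*z^2 - 10*y^2*z + 6*y^2
(∇×F)₂ = ∂F₁/∂z − ∂F₃/∂x = 12*y*z - 4*z
(∇×F)₃ = ∂F₂/∂x − ∂F₁/∂y = 4*x*y + 3*z^3 - 6*z^2
∇×F = (-9*x*z^2 - 10*y^2*z + 6*y^2, 12*y*z - 4*z, 4*x*y + 3*z^3 - 6*z^2)
At (1, 1, -1): (7, -8, -5).

(7, -8, -5)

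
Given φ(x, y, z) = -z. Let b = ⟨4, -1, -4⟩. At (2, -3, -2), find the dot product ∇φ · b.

∂φ/∂x = 0
∂φ/∂y = 0
∂φ/∂z = -1
∇φ at (2, -3, -2) = (0, 0, -1)
∇φ · b = (0)(4) + (0)(-1) + (-1)(-4) = 4

4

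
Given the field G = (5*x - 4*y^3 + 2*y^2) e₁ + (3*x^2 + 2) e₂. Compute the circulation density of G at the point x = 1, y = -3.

∂G₂/∂x = 6*x
∂G₁/∂y = -12*y^2 + 4*y
Scalar curl = 6*x + 12*y^2 - 4*y
At (1, -3): 126.

126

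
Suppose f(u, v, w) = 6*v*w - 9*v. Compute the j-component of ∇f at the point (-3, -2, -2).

(∇f)_2 = ∂f/∂v = 6*w - 9
At (-3, -2, -2): -21.

-21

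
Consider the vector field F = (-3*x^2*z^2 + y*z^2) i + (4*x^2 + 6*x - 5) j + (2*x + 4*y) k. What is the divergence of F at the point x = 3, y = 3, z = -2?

∂F₁/∂x = -6*x*z^2
∂F₂/∂y = 0
∂F₃/∂z = 0
∇·F = -6*x*z^2
At (3, 3, -2): -72.

-72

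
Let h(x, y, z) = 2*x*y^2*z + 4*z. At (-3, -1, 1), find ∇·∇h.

∂²h/∂x² = 0
∂²h/∂y² = 4*x*z
∂²h/∂z² = 0
∇²h = 4*x*z
At (-3, -1, 1): -12.

-12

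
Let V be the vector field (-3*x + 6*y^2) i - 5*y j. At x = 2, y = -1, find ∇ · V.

∂V₁/∂x = -3
∂V₂/∂y = -5
∇·V = -8
At (2, -1): -8.

-8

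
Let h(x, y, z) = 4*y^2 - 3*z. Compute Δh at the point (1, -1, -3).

8

∂²h/∂x² = 0
∂²h/∂y² = 8
∂²h/∂z² = 0
∇²h = 8
At (1, -1, -3): 8.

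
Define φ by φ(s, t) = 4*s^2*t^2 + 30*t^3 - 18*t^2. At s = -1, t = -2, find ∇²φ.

-356

∂²φ/∂s² = 8*t^2
∂²φ/∂t² = 4*(2*s^2 + 45*t - 9)
∇²φ = 8*s^2 + 8*t^2 + 180*t - 36
At (-1, -2): -356.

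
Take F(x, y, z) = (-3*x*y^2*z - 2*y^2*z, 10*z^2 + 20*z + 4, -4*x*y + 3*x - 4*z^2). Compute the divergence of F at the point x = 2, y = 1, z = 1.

-11

∂F₁/∂x = -3*y^2*z
∂F₂/∂y = 0
∂F₃/∂z = -8*z
∇·F = -3*y^2*z - 8*z
At (2, 1, 1): -11.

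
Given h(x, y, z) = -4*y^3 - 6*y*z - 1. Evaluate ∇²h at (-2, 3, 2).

∂²h/∂x² = 0
∂²h/∂y² = -24*y
∂²h/∂z² = 0
∇²h = -24*y
At (-2, 3, 2): -72.

-72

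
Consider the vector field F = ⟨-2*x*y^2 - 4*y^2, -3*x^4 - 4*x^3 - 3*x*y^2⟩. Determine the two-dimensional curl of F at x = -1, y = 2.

∂F₂/∂x = -12*x^3 - 12*x^2 - 3*y^2
∂F₁/∂y = -4*x*y - 8*y
Scalar curl = -12*x^3 - 12*x^2 + 4*x*y - 3*y^2 + 8*y
At (-1, 2): -4.

-4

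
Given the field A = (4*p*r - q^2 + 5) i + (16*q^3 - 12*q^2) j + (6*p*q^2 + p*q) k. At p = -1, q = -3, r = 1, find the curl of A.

(35, -55, -6)

(∇×A)₁ = ∂A₃/∂q − ∂A₂/∂r = 12*p*q + p
(∇×A)₂ = ∂A₁/∂r − ∂A₃/∂p = 4*p - 6*q^2 - q
(∇×A)₃ = ∂A₂/∂p − ∂A₁/∂q = 2*q
∇×A = (12*p*q + p, 4*p - 6*q^2 - q, 2*q)
At (-1, -3, 1): (35, -55, -6).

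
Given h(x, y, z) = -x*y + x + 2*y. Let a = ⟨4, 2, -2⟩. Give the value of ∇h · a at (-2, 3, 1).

0

∂h/∂x = -y + 1
∂h/∂y = -x + 2
∂h/∂z = 0
∇h at (-2, 3, 1) = (-2, 4, 0)
∇h · a = (-2)(4) + (4)(2) + (0)(-2) = 0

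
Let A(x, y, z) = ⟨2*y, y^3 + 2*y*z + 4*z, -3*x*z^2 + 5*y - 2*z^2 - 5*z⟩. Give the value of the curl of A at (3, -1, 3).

(∇×A)₁ = ∂A₃/∂y − ∂A₂/∂z = -2*y + 1
(∇×A)₂ = ∂A₁/∂z − ∂A₃/∂x = 3*z^2
(∇×A)₃ = ∂A₂/∂x − ∂A₁/∂y = -2
∇×A = (-2*y + 1, 3*z^2, -2)
At (3, -1, 3): (3, 27, -2).

(3, 27, -2)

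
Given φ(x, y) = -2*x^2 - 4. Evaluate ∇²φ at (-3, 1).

∂²φ/∂x² = -4
∂²φ/∂y² = 0
∇²φ = -4
At (-3, 1): -4.

-4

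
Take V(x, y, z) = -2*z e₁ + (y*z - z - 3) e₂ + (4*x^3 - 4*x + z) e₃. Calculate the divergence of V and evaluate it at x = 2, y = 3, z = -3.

∂V₁/∂x = 0
∂V₂/∂y = z
∂V₃/∂z = 1
∇·V = z + 1
At (2, 3, -3): -2.

-2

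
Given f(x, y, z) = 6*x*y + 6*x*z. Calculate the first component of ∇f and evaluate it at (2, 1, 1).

12

(∇f)_1 = ∂f/∂x = 6*y + 6*z
At (2, 1, 1): 12.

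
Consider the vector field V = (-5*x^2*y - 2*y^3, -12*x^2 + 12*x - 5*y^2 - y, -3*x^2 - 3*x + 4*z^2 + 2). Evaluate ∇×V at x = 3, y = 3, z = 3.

(0, 21, 39)

(∇×V)₁ = ∂V₃/∂y − ∂V₂/∂z = 0
(∇×V)₂ = ∂V₁/∂z − ∂V₃/∂x = 6*x + 3
(∇×V)₃ = ∂V₂/∂x − ∂V₁/∂y = 5*x^2 - 24*x + 6*y^2 + 12
∇×V = (0, 6*x + 3, 5*x^2 - 24*x + 6*y^2 + 12)
At (3, 3, 3): (0, 21, 39).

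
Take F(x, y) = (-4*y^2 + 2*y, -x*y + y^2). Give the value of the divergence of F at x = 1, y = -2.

-5

∂F₁/∂x = 0
∂F₂/∂y = -x + 2*y
∇·F = -x + 2*y
At (1, -2): -5.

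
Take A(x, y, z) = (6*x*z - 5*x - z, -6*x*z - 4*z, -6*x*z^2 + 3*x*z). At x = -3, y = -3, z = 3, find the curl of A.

(∇×A)₁ = ∂A₃/∂y − ∂A₂/∂z = 6*x + 4
(∇×A)₂ = ∂A₁/∂z − ∂A₃/∂x = 6*x + 6*z^2 - 3*z - 1
(∇×A)₃ = ∂A₂/∂x − ∂A₁/∂y = -6*z
∇×A = (6*x + 4, 6*x + 6*z^2 - 3*z - 1, -6*z)
At (-3, -3, 3): (-14, 26, -18).

(-14, 26, -18)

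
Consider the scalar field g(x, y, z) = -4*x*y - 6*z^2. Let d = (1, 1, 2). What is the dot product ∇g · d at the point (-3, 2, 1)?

∂g/∂x = -4*y
∂g/∂y = -4*x
∂g/∂z = -12*z
∇g at (-3, 2, 1) = (-8, 12, -12)
∇g · d = (-8)(1) + (12)(1) + (-12)(2) = -20

-20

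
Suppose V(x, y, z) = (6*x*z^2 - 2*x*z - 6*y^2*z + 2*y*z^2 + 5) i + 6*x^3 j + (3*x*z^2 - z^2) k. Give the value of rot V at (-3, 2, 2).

(0, -86, 202)

(∇×V)₁ = ∂V₃/∂y − ∂V₂/∂z = 0
(∇×V)₂ = ∂V₁/∂z − ∂V₃/∂x = 12*x*z - 2*x - 6*y^2 + 4*y*z - 3*z^2
(∇×V)₃ = ∂V₂/∂x − ∂V₁/∂y = 18*x^2 + 12*y*z - 2*z^2
∇×V = (0, 12*x*z - 2*x - 6*y^2 + 4*y*z - 3*z^2, 18*x^2 + 12*y*z - 2*z^2)
At (-3, 2, 2): (0, -86, 202).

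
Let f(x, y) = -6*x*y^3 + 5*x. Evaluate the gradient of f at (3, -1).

∂f/∂x = -6*y^3 + 5
∂f/∂y = -18*x*y^2
∇f = (-6*y^3 + 5, -18*x*y^2)
At (3, -1): (11, -54).

(11, -54)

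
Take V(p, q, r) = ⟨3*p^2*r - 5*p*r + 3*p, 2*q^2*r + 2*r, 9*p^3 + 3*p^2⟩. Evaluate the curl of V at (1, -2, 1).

(∇×V)₁ = ∂V₃/∂q − ∂V₂/∂r = -2*q^2 - 2
(∇×V)₂ = ∂V₁/∂r − ∂V₃/∂p = -24*p^2 - 11*p
(∇×V)₃ = ∂V₂/∂p − ∂V₁/∂q = 0
∇×V = (-2*q^2 - 2, -24*p^2 - 11*p, 0)
At (1, -2, 1): (-10, -35, 0).

(-10, -35, 0)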